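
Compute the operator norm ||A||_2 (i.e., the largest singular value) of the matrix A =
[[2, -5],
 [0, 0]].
||A||_2 = sqrt(29) ≈ 5.3852 (= sqrt(largest eigenvalue of A^T A))

||A||_2 = sigma_max(A) = sqrt(lambda_max(A^T A)). Form the symmetric matrix M = A^T A =
[[4, -10],
 [-10, 25]].
Its characteristic polynomial (trace, determinant of M give the coefficients) is
  p(λ) = det(λ I - M) = λ^2 - 29λ.
For λ^2 - 29λ the discriminant is 841. It is a perfect square (29^2), so the roots are rational: λ = (29 ± 29)/2 = 29, 0.
So the eigenvalues of A^T A are ≈ 0, 29 (all ≥ 0, as they must be for A^T A). The largest is λ_max = 29, hence ||A||_2 = sqrt(λ_max) = sqrt(29) ≈ 5.3852.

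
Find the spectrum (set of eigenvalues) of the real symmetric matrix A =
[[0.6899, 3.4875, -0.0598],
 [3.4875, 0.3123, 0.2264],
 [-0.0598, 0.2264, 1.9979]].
sigma(A) ≈ {-3, 2, 4}

A is real symmetric, so its spectrum consists of real eigenvalues. Expanding the characteristic polynomial of the displayed matrix gives
  det(λ I - A) = p(λ) = λ^3 + (-3)λ^2 + (-10)λ + (24).
Solving p(λ) = 0 yields eigenvalues ≈ -3, 2, 4. (A is shown rounded to 4 decimals, so these recover the underlying integer eigenvalues to within that precision.)
Verification: the trace of A = 3 equals the sum of eigenvalues 3, and det(A) ≈ -24.0002 matches the eigenvalue product -24.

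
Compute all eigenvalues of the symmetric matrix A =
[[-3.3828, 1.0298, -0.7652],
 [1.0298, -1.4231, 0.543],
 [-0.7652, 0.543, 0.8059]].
sigma(A) ≈ {-4, -1, 1}

A is real symmetric, so its spectrum consists of real eigenvalues. Expanding the characteristic polynomial of the displayed matrix gives
  det(λ I - A) = p(λ) = λ^3 + (4)λ^2 + (-1)λ + (-4).
Solving p(λ) = 0 yields eigenvalues ≈ -4, -1, 1. (A is shown rounded to 4 decimals, so these recover the underlying integer eigenvalues to within that precision.)
Verification: the trace of A = -4 equals the sum of eigenvalues -4, and det(A) ≈ 3.9999 matches the eigenvalue product 4.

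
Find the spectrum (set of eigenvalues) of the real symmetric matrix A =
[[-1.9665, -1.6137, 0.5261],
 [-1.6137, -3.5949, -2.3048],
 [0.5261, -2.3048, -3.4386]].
sigma(A) ≈ {-6, -3, 0}

A is real symmetric, so its spectrum consists of real eigenvalues. Expanding the characteristic polynomial of the displayed matrix gives
  det(λ I - A) = p(λ) = λ^3 + (9)λ^2 + (18)λ + (0).
Solving p(λ) = 0 yields eigenvalues ≈ -6, -3, 0. (A is shown rounded to 4 decimals, so these recover the underlying integer eigenvalues to within that precision.)
Verification: the trace of A = -9 equals the sum of eigenvalues -9, and det(A) ≈ 0.0001 matches the eigenvalue product 0.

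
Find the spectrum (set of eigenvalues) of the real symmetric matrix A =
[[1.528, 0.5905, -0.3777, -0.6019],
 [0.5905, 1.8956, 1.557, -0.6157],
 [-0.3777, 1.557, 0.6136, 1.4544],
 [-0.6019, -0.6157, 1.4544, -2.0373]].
sigma(A) ≈ {-3, 0, 2, 3}

A is real symmetric, so its spectrum consists of real eigenvalues. Expanding the characteristic polynomial of the displayed matrix gives
  det(λ I - A) = p(λ) = λ^4 + (-2)λ^3 + (-9)λ^2 + (18)λ + (0.0012).
Solving p(λ) = 0 yields eigenvalues ≈ -3, 0, 2, 3. (A is shown rounded to 4 decimals, so these recover the underlying integer eigenvalues to within that precision.)
Verification: the trace of A = 2 equals the sum of eigenvalues 2, and det(A) ≈ 0.0012 matches the eigenvalue product 0.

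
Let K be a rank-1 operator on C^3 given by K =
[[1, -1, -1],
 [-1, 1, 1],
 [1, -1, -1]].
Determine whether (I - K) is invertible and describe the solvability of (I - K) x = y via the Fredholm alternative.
(I - K) is singular (det(I - K) = 0, i.e. 1 ∈ sigma(K)). (I - K) x = y is solvable iff y ⊥ ker((I - K)^*) = span{(1, -1, -1)}, i.e. iff y_1 - y_2 - y_3 = 0. When solvable, the solutions are x = y + c·(1, -1, 1), c arbitrary (ker(I - K) = span{(1, -1, 1)}, dimension 1).

K has rank 1, so it is an outer product K = u v^T: every row of K is a multiple of one row vector. Reading off the entries, u = (1, -1, 1) and v = (1, -1, -1) (row i of K equals u_i·v^T). A rank-one matrix u v^T satisfies K u = u (v·u) and kills the (2)-dimensional subspace v^⊥, so its characteristic polynomial is lambda^2 (lambda - v·u) with v·u = tr K = 1. Hence the eigenvalues of I - K are 1 (multiplicity 2) and 1 - (1) = 0, so det(I - K) = 0. (Direct check: I - K =
[[0, 1, 1],
 [1, 0, -1],
 [-1, 1, 2]]
has determinant 0.) So 1 is an eigenvalue of K and (I - K) is not invertible. The finite-dimensional Fredholm alternative says: either (I - K) is invertible, or ker(I - K) ≠ {0} and then range(I - K) = ker((I - K)^*)^⊥, with dim ker(I - K) = dim ker((I - K)^*). We are in the second case, so we need both kernels. Kernel of I - K: (I - K) u = u - u (v·u) = u - u = 0, so ker(I - K) = span{u} = span{(1, -1, 1)} (it is exactly 1-dimensional because rank(I - K) = 2). Kernel of the adjoint: K is real, so (I - K)^* = I - K^T = I - v u^T, and (I - v u^T) v = v - v (u·v) = 0; hence ker((I - K)^*) = span{v} = span{(1, -1, -1)}. Therefore (I - K) x = y is solvable iff <y, v> = 0, i.e. iff y_1 - y_2 - y_3 = 0. When this holds, K y = u (v·y) = 0, so (I - K) y = y and x = y is a particular solution; the full solution set is the line x = y + c·u = y + c·(1, -1, 1), c ∈ C.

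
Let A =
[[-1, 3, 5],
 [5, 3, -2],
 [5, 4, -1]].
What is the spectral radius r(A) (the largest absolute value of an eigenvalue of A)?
r(A) ≈ 6.6644

The eigenvalues of A are the roots of its characteristic polynomial. With M = A (coefficients from the trace, the sum of principal 2x2 minors, and det A):
  p(λ) = det(λ I - M) = λ^3 - λ^2 - 37λ - 5.
No integer candidate from the rational root theorem (±divisors of 5) is a root, so the roots are irrational. The cubic discriminant is Δ = 199956 > 0, so there are three distinct real roots. p(-6) = -35 and p(-5) = 30 have opposite signs, so a root lies in (-6, -5); Newton's method refines it to λ ≈ -5.5287. p(-1) = 30 and p(0) = -5 have opposite signs, so a root lies in (-1, 0); Newton's method refines it to λ ≈ -0.1357. p(6) = -47 and p(7) = 30 have opposite signs, so a root lies in (6, 7); Newton's method refines it to λ ≈ 6.6644. Check (Vieta): the three roots sum to 1, matching tr M = 1.
Thus the eigenvalues (to 4 decimals) are -5.5287 (modulus 5.5287); -0.1357 (modulus 0.1357); 6.6644 (modulus 6.6644). The spectral radius is the largest modulus: r(A) ≈ 6.6644. (Cross-check: r(A) ≤ ||A||_2 ≈ 8.9003; equality holds whenever A is normal, though it can also hold for some non-normal A.)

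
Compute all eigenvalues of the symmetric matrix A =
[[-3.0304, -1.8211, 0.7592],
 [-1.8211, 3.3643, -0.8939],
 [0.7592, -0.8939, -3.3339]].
sigma(A) ≈ {-4, -3, 4}

A is real symmetric, so its spectrum consists of real eigenvalues. Expanding the characteristic polynomial of the displayed matrix gives
  det(λ I - A) = p(λ) = λ^3 + (3)λ^2 + (-16)λ + (-48).
Solving p(λ) = 0 yields eigenvalues ≈ -4, -3, 4. (A is shown rounded to 4 decimals, so these recover the underlying integer eigenvalues to within that precision.)
Verification: the trace of A = -3 equals the sum of eigenvalues -3, and det(A) ≈ 48.0004 matches the eigenvalue product 48.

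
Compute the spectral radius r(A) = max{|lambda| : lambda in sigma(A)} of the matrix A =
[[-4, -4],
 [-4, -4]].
r(A) = 8

The eigenvalues of A are the roots of its characteristic polynomial. With M = A (coefficients from the trace and determinant):
  p(λ) = det(λ I - M) = λ^2 + 8λ.
For λ^2 + 8λ the discriminant is 64. It is a perfect square (8^2), so the roots are rational: λ = (-8 ± 8)/2 = 0, -8.
Thus the eigenvalues (to 4 decimals) are 0 (modulus 0); -8 (modulus 8). The spectral radius is the largest modulus: r(A) = 8. (Cross-check: r(A) ≤ ||A||_2 ≈ 8; equality holds whenever A is normal, though it can also hold for some non-normal A.)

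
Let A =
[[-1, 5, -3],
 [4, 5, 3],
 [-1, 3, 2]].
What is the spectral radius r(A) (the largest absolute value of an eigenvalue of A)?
r(A) ≈ 7.9547

The eigenvalues of A are the roots of its characteristic polynomial. With M = A (coefficients from the trace, the sum of principal 2x2 minors, and det A):
  p(λ) = det(λ I - M) = λ^3 - 6λ^2 - 29λ + 107.
No integer candidate from the rational root theorem (±divisors of 107) is a root, so the roots are irrational. The cubic discriminant is Δ = 246281 > 0, so there are three distinct real roots. p(-5) = -23 and p(-4) = 63 have opposite signs, so a root lies in (-5, -4); Newton's method refines it to λ ≈ -4.7729. p(2) = 33 and p(3) = -7 have opposite signs, so a root lies in (2, 3); Newton's method refines it to λ ≈ 2.8182. p(7) = -47 and p(8) = 3 have opposite signs, so a root lies in (7, 8); Newton's method refines it to λ ≈ 7.9547. Check (Vieta): the three roots sum to 6, matching tr M = 6.
Thus the eigenvalues (to 4 decimals) are -4.7729 (modulus 4.7729); 2.8182 (modulus 2.8182); 7.9547 (modulus 7.9547). The spectral radius is the largest modulus: r(A) ≈ 7.9547. (Cross-check: r(A) ≤ ||A||_2 ≈ 8.0231; equality holds whenever A is normal, though it can also hold for some non-normal A.)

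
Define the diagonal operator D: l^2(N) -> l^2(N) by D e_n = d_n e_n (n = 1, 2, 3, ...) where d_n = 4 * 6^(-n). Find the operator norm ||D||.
||D|| = 2/3 (attained at n = 1)

For D diagonal, ||D|| = sup_n |d_n|. The sequence d_n = 4 * 6^(-n) is positive and strictly decreasing (ratio 6^(-1) < 1), so the supremum is d_1 = 4/6 = 2/3. Hence ||D|| = 2/3.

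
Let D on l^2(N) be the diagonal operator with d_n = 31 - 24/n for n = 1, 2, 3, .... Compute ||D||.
||D|| = 31

For a diagonal operator on l^2 with entries d_n, ||D|| = sup_n |d_n|. Here d_1 = 7, d_2 = 19, ..., and d_n = 31 - 24/n increases monotonically toward 31. All terms lie in [7, 31), so |d_n| = d_n and the supremum is the limit 31, which is not attained by any individual d_n. Hence ||D|| = 31.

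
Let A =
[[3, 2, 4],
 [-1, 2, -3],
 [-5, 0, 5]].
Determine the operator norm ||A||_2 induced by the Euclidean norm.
||A||_2 = sqrt(55) ≈ 7.4162 (= sqrt(largest eigenvalue of A^T A))

||A||_2 = sigma_max(A) = sqrt(lambda_max(A^T A)). Form the symmetric matrix M = A^T A =
[[35, 4, -10],
 [4, 8, 2],
 [-10, 2, 50]].
Its characteristic polynomial (trace, sum of principal 2x2 minors, determinant of M give the coefficients) is
  p(λ) = det(λ I - M) = λ^3 - 93λ^2 + 2310λ - 12100.
By the rational root theorem any rational root is an integer divisor of 12100. Testing λ = 55: p(55) = 166375 - 281325 + 127050 - 12100 = 0, so λ = 55 is a root. Dividing out (λ - 55) leaves p(λ) = (λ - 55)(λ^2 - 38λ + 220). For λ^2 - 38λ + 220 the discriminant is 564. It is nonnegative but not a perfect square, so the roots are real and irrational: λ = (38 ± sqrt(564))/2 ≈ 30.8743, 7.1257.
So the eigenvalues of A^T A are ≈ 7.1257, 30.8743, 55 (all ≥ 0, as they must be for A^T A). The largest is λ_max = 55, hence ||A||_2 = sqrt(λ_max) = sqrt(55) ≈ 7.4162.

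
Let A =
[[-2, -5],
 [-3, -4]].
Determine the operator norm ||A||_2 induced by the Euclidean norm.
||A||_2 = sqrt((54 + sqrt(2720))/2) ≈ 7.2854 (= sqrt(largest eigenvalue of A^T A))

||A||_2 = sigma_max(A) = sqrt(lambda_max(A^T A)). Form the symmetric matrix M = A^T A =
[[13, 22],
 [22, 41]].
Its characteristic polynomial (trace, determinant of M give the coefficients) is
  p(λ) = det(λ I - M) = λ^2 - 54λ + 49.
For λ^2 - 54λ + 49 the discriminant is 2720. It is nonnegative but not a perfect square, so the roots are real and irrational: λ = (54 ± sqrt(2720))/2 ≈ 53.0768, 0.9232.
So the eigenvalues of A^T A are ≈ 0.9232, 53.0768 (all ≥ 0, as they must be for A^T A). The largest is λ_max = (54 + sqrt(2720))/2 ≈ 53.0768, hence ||A||_2 = sqrt(λ_max) = sqrt((54 + sqrt(2720))/2) ≈ 7.2854.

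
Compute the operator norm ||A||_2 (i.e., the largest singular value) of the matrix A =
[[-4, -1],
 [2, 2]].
||A||_2 = sqrt((25 + sqrt(481))/2) ≈ 4.8442 (= sqrt(largest eigenvalue of A^T A))

||A||_2 = sigma_max(A) = sqrt(lambda_max(A^T A)). Form the symmetric matrix M = A^T A =
[[20, 8],
 [8, 5]].
Its characteristic polynomial (trace, determinant of M give the coefficients) is
  p(λ) = det(λ I - M) = λ^2 - 25λ + 36.
For λ^2 - 25λ + 36 the discriminant is 481. It is nonnegative but not a perfect square, so the roots are real and irrational: λ = (25 ± sqrt(481))/2 ≈ 23.4659, 1.5341.
So the eigenvalues of A^T A are ≈ 1.5341, 23.4659 (all ≥ 0, as they must be for A^T A). The largest is λ_max = (25 + sqrt(481))/2 ≈ 23.4659, hence ||A||_2 = sqrt(λ_max) = sqrt((25 + sqrt(481))/2) ≈ 4.8442.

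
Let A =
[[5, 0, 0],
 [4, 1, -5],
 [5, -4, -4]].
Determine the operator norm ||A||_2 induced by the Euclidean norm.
||A||_2 ≈ 9.9974 (= sqrt(largest eigenvalue of A^T A))

||A||_2 = sigma_max(A) = sqrt(lambda_max(A^T A)). Form the symmetric matrix M = A^T A =
[[66, -16, -40],
 [-16, 17, 11],
 [-40, 11, 41]].
Its characteristic polynomial (trace, sum of principal 2x2 minors, determinant of M give the coefficients) is
  p(λ) = det(λ I - M) = λ^3 - 124λ^2 + 2548λ - 14400.
No integer candidate from the rational root theorem (±divisors of 14400) is a root, so the roots are irrational. The cubic discriminant is Δ = 130599936 > 0, so there are three distinct real roots. p(11) = -45 and p(12) = 48 have opposite signs, so a root lies in (11, 12); Newton's method refines it to λ ≈ 11.2866. p(12) = 48 and p(13) = -35 have opposite signs, so a root lies in (12, 13); Newton's method refines it to λ ≈ 12.7651. p(99) = -7173 and p(100) = 400 have opposite signs, so a root lies in (99, 100); Newton's method refines it to λ ≈ 99.9483. Check (Vieta): the three roots sum to 124, matching tr M = 124.
So the eigenvalues of A^T A are ≈ 11.2866, 12.7651, 99.9483 (all ≥ 0, as they must be for A^T A). The largest is λ_max ≈ 99.9483, hence ||A||_2 = sqrt(λ_max) ≈ 9.9974.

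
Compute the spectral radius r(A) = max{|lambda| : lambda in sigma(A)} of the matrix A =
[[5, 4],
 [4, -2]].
r(A) = (3 + sqrt(113))/2 ≈ 6.8151

The eigenvalues of A are the roots of its characteristic polynomial. With M = A (coefficients from the trace and determinant):
  p(λ) = det(λ I - M) = λ^2 - 3λ - 26.
For λ^2 - 3λ - 26 the discriminant is 113. It is nonnegative but not a perfect square, so the roots are real and irrational: λ = (3 ± sqrt(113))/2 ≈ 6.8151, -3.8151.
Thus the eigenvalues (to 4 decimals) are 6.8151 (modulus 6.8151); -3.8151 (modulus 3.8151). The spectral radius is the largest modulus: r(A) = (3 + sqrt(113))/2 ≈ 6.8151. (Cross-check: r(A) ≤ ||A||_2 ≈ 6.8151; equality holds whenever A is normal, though it can also hold for some non-normal A.)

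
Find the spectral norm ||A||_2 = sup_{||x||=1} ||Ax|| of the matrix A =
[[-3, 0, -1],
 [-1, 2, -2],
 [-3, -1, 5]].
||A||_2 ≈ 6.1654 (= sqrt(largest eigenvalue of A^T A))

||A||_2 = sigma_max(A) = sqrt(lambda_max(A^T A)). Form the symmetric matrix M = A^T A =
[[19, 1, -10],
 [1, 5, -9],
 [-10, -9, 30]].
Its characteristic polynomial (trace, sum of principal 2x2 minors, determinant of M give the coefficients) is
  p(λ) = det(λ I - M) = λ^3 - 54λ^2 + 633λ - 961.
No integer candidate from the rational root theorem (±divisors of 961) is a root, so the roots are irrational. The cubic discriminant is Δ = 114918129 > 0, so there are three distinct real roots. p(1) = -381 and p(2) = 97 have opposite signs, so a root lies in (1, 2); Newton's method refines it to λ ≈ 1.7794. p(14) = 61 and p(15) = -241 have opposite signs, so a root lies in (14, 15); Newton's method refines it to λ ≈ 14.2079. p(38) = -11 and p(39) = 911 have opposite signs, so a root lies in (38, 39); Newton's method refines it to λ ≈ 38.0128. Check (Vieta): the three roots sum to 54, matching tr M = 54.
So the eigenvalues of A^T A are ≈ 1.7794, 14.2079, 38.0128 (all ≥ 0, as they must be for A^T A). The largest is λ_max ≈ 38.0128, hence ||A||_2 = sqrt(λ_max) ≈ 6.1654.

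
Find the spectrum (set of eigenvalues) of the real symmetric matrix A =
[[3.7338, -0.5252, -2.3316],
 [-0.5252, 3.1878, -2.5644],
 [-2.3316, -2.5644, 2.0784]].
sigma(A) ≈ {-1, 4, 6}

A is real symmetric, so its spectrum consists of real eigenvalues. Expanding the characteristic polynomial of the displayed matrix gives
  det(λ I - A) = p(λ) = λ^3 + (-9)λ^2 + (14)λ + (24).
Solving p(λ) = 0 yields eigenvalues ≈ -1, 4, 6. (A is shown rounded to 4 decimals, so these recover the underlying integer eigenvalues to within that precision.)
Verification: the trace of A = 9 equals the sum of eigenvalues 9, and det(A) ≈ -23.9995 matches the eigenvalue product -24.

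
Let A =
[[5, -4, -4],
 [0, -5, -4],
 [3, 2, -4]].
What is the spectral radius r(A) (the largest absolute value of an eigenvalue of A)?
r(A) ≈ 5.4861

The eigenvalues of A are the roots of its characteristic polynomial. With M = A (coefficients from the trace, the sum of principal 2x2 minors, and det A):
  p(λ) = det(λ I - M) = λ^3 + 4λ^2 - 5λ - 128.
No integer candidate from the rational root theorem (±divisors of 128) is a root, so the roots are irrational. The cubic discriminant is Δ = -362620 < 0, so there is one real root and a complex-conjugate pair. p(4) = -20 and p(5) = 72 have opposite signs, so a root lies in (4, 5); Newton's method refines it to λ ≈ 4.2528. Dividing out (λ - (4.2528)) leaves approximately λ^2 + 8.2528λ + 30.0977. For λ^2 + 8.2528λ + 30.0977 the discriminant is -52.2819. It is negative, so the remaining roots are the complex-conjugate pair λ ≈ -4.1264 ± 3.6153i. Their product equals the constant term, so |λ|^2 ≈ 30.0977 and |λ| ≈ 5.4861.
Thus the eigenvalues (to 4 decimals) are 4.2528 (modulus 4.2528); -4.1264 ± 3.6153i (modulus 5.4861). The spectral radius is the largest modulus: r(A) ≈ 5.4861. (Cross-check: r(A) ≤ ||A||_2 ≈ 9.6607; equality holds whenever A is normal, though it can also hold for some non-normal A.)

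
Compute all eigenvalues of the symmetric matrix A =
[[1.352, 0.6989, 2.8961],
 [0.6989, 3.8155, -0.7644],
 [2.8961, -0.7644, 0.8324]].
sigma(A) ≈ {-2, 4} (4 with multiplicity 2)

A is real symmetric, so its spectrum consists of real eigenvalues. Expanding the characteristic polynomial of the displayed matrix gives
  det(λ I - A) = p(λ) = λ^3 + (-6)λ^2 + (0)λ + (32).
Solving p(λ) = 0 yields eigenvalues ≈ -2, 4, 4. (A is shown rounded to 4 decimals, so these recover the underlying integer eigenvalues to within that precision.)
Verification: the trace of A = 6 equals the sum of eigenvalues 6, and det(A) ≈ -31.9991 matches the eigenvalue product -32.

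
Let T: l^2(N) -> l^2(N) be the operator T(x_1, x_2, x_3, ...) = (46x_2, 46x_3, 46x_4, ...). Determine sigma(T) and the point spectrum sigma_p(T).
sigma(T) = closed disk {z in C : |z| ≤ 46}; sigma_p(T) = open disk {z in C : |z| < 46}

Note T = 46·V where V is the unit left shift (V x)_k = x_{k+1}; so sigma(T) = 46·sigma(V) and ||T|| = 46||V||. ||T x||^2 = 2116sum_{k≥2} |x_k|^2 ≤ 2116||x||^2, with equality on {x : x_1 = 0}, so ||T|| = 46. For any lambda with |lambda| < 46, set r = lambda/46 (|r| < 1); the vector x = (1, r, r^2, ...) is in l^2 and satisfies T x = 46(r, r^2, ...) = lambda x, so lambda is an eigenvalue. On the boundary |lambda| = 46 the geometric series diverges, so no l^2 eigenvector exists, but these lambda lie in the approximate point spectrum. Hence sigma(T) is the closed disk of radius 46 and sigma_p(T) is the open disk.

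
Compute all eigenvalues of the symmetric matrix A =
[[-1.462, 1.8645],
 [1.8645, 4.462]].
sigma(A) ≈ {-2, 5}

A is real symmetric, so its spectrum consists of real eigenvalues. Expanding the characteristic polynomial of the displayed matrix gives
  det(λ I - A) = p(λ) = λ^2 + (-3)λ + (-10).
Solving p(λ) = 0 yields eigenvalues ≈ -2, 5. (A is shown rounded to 4 decimals, so these recover the underlying integer eigenvalues to within that precision.)
Verification: the trace of A = 3 equals the sum of eigenvalues 3, and det(A) ≈ -9.9998 matches the eigenvalue product -10.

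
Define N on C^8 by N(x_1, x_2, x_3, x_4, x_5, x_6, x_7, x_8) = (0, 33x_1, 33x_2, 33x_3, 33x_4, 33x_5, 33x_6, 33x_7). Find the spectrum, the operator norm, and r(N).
sigma(N) = {0}; ||N|| = 33; r(N) = 0. (N is nilpotent with N^8 = 0.)

On C^8, N is a strictly lower-triangular matrix with 33 on the subdiagonal and zeros elsewhere, so its characteristic polynomial is lambda^8 and every eigenvalue is 0: sigma(N) = {0}. For the operator norm, N e_i = 33e_{i+1} for i = 1, ..., 7 and N e_8 = 0, so the singular values of N are 33 (with multiplicity 7) and 0; hence ||N|| = 33. The spectral radius r(N) = max|lambda| = 0. Note ||N|| > r(N) — characteristic of non-normal nilpotent operators. Indeed N^8 = 0.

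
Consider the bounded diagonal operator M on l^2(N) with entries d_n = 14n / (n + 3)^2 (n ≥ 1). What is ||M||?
||M|| = 7/6 (attained at n = 3)

For M diagonal, ||M|| = sup_n |d_n|. Treat f(x) = 14x / (x + 3)^2 for real x > 0. By the quotient rule, f'(x) = 14(3 - x)/(x + 3)^3, which is positive for x < 3 and negative for x > 3. So f has a unique maximum at x = 3, and since 3 is a positive integer, the supremum over n ≥ 1 is attained at n = 3: d_3 = 14·3/(3 + 3)^2 = 14·3/36 = 7/6. Hence ||M|| = 7/6.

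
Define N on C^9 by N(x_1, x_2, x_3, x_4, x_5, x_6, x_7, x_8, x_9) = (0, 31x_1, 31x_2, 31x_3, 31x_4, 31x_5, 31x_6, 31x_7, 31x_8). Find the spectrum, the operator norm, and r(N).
sigma(N) = {0}; ||N|| = 31; r(N) = 0. (N is nilpotent with N^9 = 0.)

On C^9, N is a strictly lower-triangular matrix with 31 on the subdiagonal and zeros elsewhere, so its characteristic polynomial is lambda^9 and every eigenvalue is 0: sigma(N) = {0}. For the operator norm, N e_i = 31e_{i+1} for i = 1, ..., 8 and N e_9 = 0, so the singular values of N are 31 (with multiplicity 8) and 0; hence ||N|| = 31. The spectral radius r(N) = max|lambda| = 0. Note ||N|| > r(N) — characteristic of non-normal nilpotent operators. Indeed N^9 = 0.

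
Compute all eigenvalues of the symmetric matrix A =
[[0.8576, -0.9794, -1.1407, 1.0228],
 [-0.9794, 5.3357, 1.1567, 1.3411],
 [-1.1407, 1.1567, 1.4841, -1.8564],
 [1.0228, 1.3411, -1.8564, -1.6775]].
sigma(A) ≈ {-3, 0, 3, 6}

A is real symmetric, so its spectrum consists of real eigenvalues. Expanding the characteristic polynomial of the displayed matrix gives
  det(λ I - A) = p(λ) = λ^4 + (-6)λ^3 + (-9)λ^2 + (54)λ + (0.0014).
Solving p(λ) = 0 yields eigenvalues ≈ -3, 0, 3, 6. (A is shown rounded to 4 decimals, so these recover the underlying integer eigenvalues to within that precision.)
Verification: the trace of A = 6 equals the sum of eigenvalues 6, and det(A) ≈ 0.0014 matches the eigenvalue product 0.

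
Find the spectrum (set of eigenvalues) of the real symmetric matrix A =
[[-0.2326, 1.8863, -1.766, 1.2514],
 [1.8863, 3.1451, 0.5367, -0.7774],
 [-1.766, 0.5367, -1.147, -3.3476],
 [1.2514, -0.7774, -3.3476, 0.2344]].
sigma(A) ≈ {-4, -2, 4} (4 with multiplicity 2)

A is real symmetric, so its spectrum consists of real eigenvalues. Expanding the characteristic polynomial of the displayed matrix gives
  det(λ I - A) = p(λ) = λ^4 + (-2)λ^3 + (-24)λ^2 + (31.9988)λ + (128).
Solving p(λ) = 0 yields eigenvalues ≈ -4, -2, 4, 4. (A is shown rounded to 4 decimals, so these recover the underlying integer eigenvalues to within that precision.)
Verification: the trace of A = 2 equals the sum of eigenvalues 2, and det(A) ≈ 127.9993 matches the eigenvalue product 128.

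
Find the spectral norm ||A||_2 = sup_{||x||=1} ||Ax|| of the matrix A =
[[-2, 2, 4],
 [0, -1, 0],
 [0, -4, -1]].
||A||_2 ≈ 5.7875 (= sqrt(largest eigenvalue of A^T A))

||A||_2 = sigma_max(A) = sqrt(lambda_max(A^T A)). Form the symmetric matrix M = A^T A =
[[4, -4, -8],
 [-4, 21, 12],
 [-8, 12, 17]].
Its characteristic polynomial (trace, sum of principal 2x2 minors, determinant of M give the coefficients) is
  p(λ) = det(λ I - M) = λ^3 - 42λ^2 + 285λ - 4.
No integer candidate from the rational root theorem (±divisors of 4) is a root, so the roots are irrational. The cubic discriminant is Δ = 50360400 > 0, so there are three distinct real roots. p(0) = -4 and p(1) = 240 have opposite signs, so a root lies in (0, 1); Newton's method refines it to λ ≈ 0.0141. p(8) = 100 and p(9) = -112 have opposite signs, so a root lies in (8, 9); Newton's method refines it to λ ≈ 8.4912. p(33) = -400 and p(34) = 438 have opposite signs, so a root lies in (33, 34); Newton's method refines it to λ ≈ 33.4948. Check (Vieta): the three roots sum to 42, matching tr M = 42.
So the eigenvalues of A^T A are ≈ 0.0141, 8.4912, 33.4948 (all ≥ 0, as they must be for A^T A). The largest is λ_max ≈ 33.4948, hence ||A||_2 = sqrt(λ_max) ≈ 5.7875.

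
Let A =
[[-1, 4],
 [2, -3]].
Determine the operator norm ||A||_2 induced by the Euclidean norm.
||A||_2 = sqrt((30 + sqrt(800))/2) ≈ 5.3983 (= sqrt(largest eigenvalue of A^T A))

||A||_2 = sigma_max(A) = sqrt(lambda_max(A^T A)). Form the symmetric matrix M = A^T A =
[[5, -10],
 [-10, 25]].
Its characteristic polynomial (trace, determinant of M give the coefficients) is
  p(λ) = det(λ I - M) = λ^2 - 30λ + 25.
For λ^2 - 30λ + 25 the discriminant is 800. It is nonnegative but not a perfect square, so the roots are real and irrational: λ = (30 ± sqrt(800))/2 ≈ 29.1421, 0.8579.
So the eigenvalues of A^T A are ≈ 0.8579, 29.1421 (all ≥ 0, as they must be for A^T A). The largest is λ_max = (30 + sqrt(800))/2 ≈ 29.1421, hence ||A||_2 = sqrt(λ_max) = sqrt((30 + sqrt(800))/2) ≈ 5.3983.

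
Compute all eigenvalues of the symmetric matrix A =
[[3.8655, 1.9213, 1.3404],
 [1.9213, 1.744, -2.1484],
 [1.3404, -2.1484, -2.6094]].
sigma(A) ≈ {-4, 2, 5}

A is real symmetric, so its spectrum consists of real eigenvalues. Expanding the characteristic polynomial of the displayed matrix gives
  det(λ I - A) = p(λ) = λ^3 + (-3)λ^2 + (-18)λ + (40).
Solving p(λ) = 0 yields eigenvalues ≈ -4, 2, 5. (A is shown rounded to 4 decimals, so these recover the underlying integer eigenvalues to within that precision.)
Verification: the trace of A = 3 equals the sum of eigenvalues 3, and det(A) ≈ -39.9994 matches the eigenvalue product -40.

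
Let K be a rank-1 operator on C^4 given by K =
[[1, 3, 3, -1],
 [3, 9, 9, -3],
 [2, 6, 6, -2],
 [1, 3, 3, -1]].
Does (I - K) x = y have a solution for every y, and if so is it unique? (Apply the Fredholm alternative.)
(I - K) is invertible (det(I - K) = -14 ≠ 0), so for every y in C^4 the equation (I - K) x = y has a unique solution.

K has rank 1, so it is an outer product K = u v^T: every row of K is a multiple of one row vector. Reading off the entries, u = (-1, -3, -2, -1) and v = (-1, -3, -3, 1) (row i of K equals u_i·v^T). A rank-one matrix u v^T satisfies K u = u (v·u) and kills the (3)-dimensional subspace v^⊥, so its characteristic polynomial is lambda^3 (lambda - v·u) with v·u = tr K = 15. Hence the eigenvalues of I - K are 1 (multiplicity 3) and 1 - (15) = -14, so det(I - K) = -14. (Direct check: I - K =
[[0, -3, -3, 1],
 [-3, -8, -9, 3],
 [-2, -6, -5, 2],
 [-1, -3, -3, 2]]
has determinant -14.) The finite-dimensional Fredholm alternative says: either (I - K) is invertible, or ker(I - K) ≠ {0} and then range(I - K) = ker((I - K)^*)^⊥, with dim ker(I - K) = dim ker((I - K)^*). Since det(I - K) ≠ 0, 1 is not an eigenvalue of K and ker(I - K) = {0}, so we are in the first case: for every y there is a unique x = (I - K)^(-1) y. Explicitly, by the Sherman–Morrison formula, (I - u v^T)^(-1) = I + u v^T/(1 - v·u), i.e. (I - K)^(-1) = I + K/(-14).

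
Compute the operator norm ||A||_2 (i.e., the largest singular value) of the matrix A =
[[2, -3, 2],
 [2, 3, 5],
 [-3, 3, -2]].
||A||_2 ≈ 6.8488 (= sqrt(largest eigenvalue of A^T A))

||A||_2 = sigma_max(A) = sqrt(lambda_max(A^T A)). Form the symmetric matrix M = A^T A =
[[17, -9, 20],
 [-9, 27, 3],
 [20, 3, 33]].
Its characteristic polynomial (trace, sum of principal 2x2 minors, determinant of M give the coefficients) is
  p(λ) = det(λ I - M) = λ^3 - 77λ^2 + 1421λ - 441.
No integer candidate from the rational root theorem (±divisors of 441) is a root, so the roots are irrational. The cubic discriminant is Δ = 552690992 > 0, so there are three distinct real roots. p(0) = -441 and p(1) = 904 have opposite signs, so a root lies in (0, 1); Newton's method refines it to λ ≈ 0.3157. p(29) = 400 and p(30) = -111 have opposite signs, so a root lies in (29, 30); Newton's method refines it to λ ≈ 29.7788. p(46) = -671 and p(47) = 76 have opposite signs, so a root lies in (46, 47); Newton's method refines it to λ ≈ 46.9055. Check (Vieta): the three roots sum to 77, matching tr M = 77.
So the eigenvalues of A^T A are ≈ 0.3157, 29.7788, 46.9055 (all ≥ 0, as they must be for A^T A). The largest is λ_max ≈ 46.9055, hence ||A||_2 = sqrt(λ_max) ≈ 6.8488.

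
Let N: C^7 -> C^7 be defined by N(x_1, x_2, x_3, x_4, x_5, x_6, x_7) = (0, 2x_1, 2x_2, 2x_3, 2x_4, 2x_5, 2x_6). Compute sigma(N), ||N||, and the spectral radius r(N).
sigma(N) = {0}; ||N|| = 2; r(N) = 0. (N is nilpotent with N^7 = 0.)

On C^7, N is a strictly lower-triangular matrix with 2 on the subdiagonal and zeros elsewhere, so its characteristic polynomial is lambda^7 and every eigenvalue is 0: sigma(N) = {0}. For the operator norm, N e_i = 2e_{i+1} for i = 1, ..., 6 and N e_7 = 0, so the singular values of N are 2 (with multiplicity 6) and 0; hence ||N|| = 2. The spectral radius r(N) = max|lambda| = 0. Note ||N|| > r(N) — characteristic of non-normal nilpotent operators. Indeed N^7 = 0.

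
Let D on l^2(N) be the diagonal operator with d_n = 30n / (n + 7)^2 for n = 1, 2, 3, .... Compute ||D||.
||D|| = 15/14 (attained at n = 7)

For D diagonal, ||D|| = sup_n |d_n|. Treat f(x) = 30x / (x + 7)^2 for real x > 0. By the quotient rule, f'(x) = 30(7 - x)/(x + 7)^3, which is positive for x < 7 and negative for x > 7. So f has a unique maximum at x = 7, and since 7 is a positive integer, the supremum over n ≥ 1 is attained at n = 7: d_7 = 30·7/(7 + 7)^2 = 30·7/196 = 15/14. Hence ||D|| = 15/14.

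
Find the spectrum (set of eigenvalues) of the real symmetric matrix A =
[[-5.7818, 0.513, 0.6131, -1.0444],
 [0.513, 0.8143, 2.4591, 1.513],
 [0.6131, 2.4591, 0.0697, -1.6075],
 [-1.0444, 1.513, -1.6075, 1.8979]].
sigma(A) ≈ {-6, -3, 3} (3 with multiplicity 2)

A is real symmetric, so its spectrum consists of real eigenvalues. Expanding the characteristic polynomial of the displayed matrix gives
  det(λ I - A) = p(λ) = λ^4 + (3)λ^3 + (-27)λ^2 + (-26.999)λ + (162).
Solving p(λ) = 0 yields eigenvalues ≈ -6, -3, 3, 3. (A is shown rounded to 4 decimals, so these recover the underlying integer eigenvalues to within that precision.)
Verification: the trace of A = -3 equals the sum of eigenvalues -3, and det(A) ≈ 162.0007 matches the eigenvalue product 162.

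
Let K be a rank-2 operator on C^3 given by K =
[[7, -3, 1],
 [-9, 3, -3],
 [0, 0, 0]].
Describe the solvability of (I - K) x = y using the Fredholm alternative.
(I - K) is invertible (det(I - K) = -15 ≠ 0), so for every y in C^3 the equation (I - K) x = y has a unique solution.

K has rank 2 and factors as K = U V^T = u1 v1^T + u2 v2^T with u1 = (-2, 3, 0), v1 = (-3, 1, -1), u2 = (-1, 0, 0), v2 = (-1, 1, 1) (multiplying out reproduces the displayed K). The nonzero eigenvalues of U V^T coincide with those of the 2 x 2 matrix G = V^T U = [[v1·u1, v1·u2], [v2·u1, v2·u2]] = [[9, 3], [5, 1]], and by the Sylvester determinant identity det(I_3 - U V^T) = det(I_2 - V^T U) = det([[-8, -3], [-5, 0]]) = (-8)(0) - (-3)(-5) = -15. (Direct check: I - K =
[[-6, 3, -1],
 [9, -2, 3],
 [0, 0, 1]]
has determinant -15.) The finite-dimensional Fredholm alternative says: either (I - K) is invertible, or ker(I - K) ≠ {0} and then range(I - K) = ker((I - K)^*)^⊥, with dim ker(I - K) = dim ker((I - K)^*). Since det(I - K) ≠ 0, 1 is not an eigenvalue of K and ker(I - K) = {0}, so we are in the first case: for every y there is a unique x = (I - K)^(-1) y. (Explicitly, by the Woodbury identity, (I - U V^T)^(-1) = I + U (I_2 - G)^(-1) V^T.)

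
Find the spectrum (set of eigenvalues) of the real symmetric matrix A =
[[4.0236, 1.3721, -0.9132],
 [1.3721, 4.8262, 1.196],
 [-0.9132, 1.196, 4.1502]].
sigma(A) ≈ {2, 5, 6}

A is real symmetric, so its spectrum consists of real eigenvalues. Expanding the characteristic polynomial of the displayed matrix gives
  det(λ I - A) = p(λ) = λ^3 + (-13)λ^2 + (52)λ + (-60).
Solving p(λ) = 0 yields eigenvalues ≈ 2, 5, 6. (A is shown rounded to 4 decimals, so these recover the underlying integer eigenvalues to within that precision.)
Verification: the trace of A = 13 equals the sum of eigenvalues 13, and det(A) ≈ 60.0007 matches the eigenvalue product 60.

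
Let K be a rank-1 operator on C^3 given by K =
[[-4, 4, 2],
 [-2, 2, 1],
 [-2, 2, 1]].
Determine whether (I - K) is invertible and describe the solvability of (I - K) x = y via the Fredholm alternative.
(I - K) is invertible (det(I - K) = 2 ≠ 0), so for every y in C^3 the equation (I - K) x = y has a unique solution.

K has rank 1, so it is an outer product K = u v^T: every row of K is a multiple of one row vector. Reading off the entries, u = (-2, -1, -1) and v = (2, -2, -1) (row i of K equals u_i·v^T). A rank-one matrix u v^T satisfies K u = u (v·u) and kills the (2)-dimensional subspace v^⊥, so its characteristic polynomial is lambda^2 (lambda - v·u) with v·u = tr K = -1. Hence the eigenvalues of I - K are 1 (multiplicity 2) and 1 - (-1) = 2, so det(I - K) = 2. (Direct check: I - K =
[[5, -4, -2],
 [2, -1, -1],
 [2, -2, 0]]
has determinant 2.) The finite-dimensional Fredholm alternative says: either (I - K) is invertible, or ker(I - K) ≠ {0} and then range(I - K) = ker((I - K)^*)^⊥, with dim ker(I - K) = dim ker((I - K)^*). Since det(I - K) ≠ 0, 1 is not an eigenvalue of K and ker(I - K) = {0}, so we are in the first case: for every y there is a unique x = (I - K)^(-1) y. Explicitly, by the Sherman–Morrison formula, (I - u v^T)^(-1) = I + u v^T/(1 - v·u), i.e. (I - K)^(-1) = I + K/(2).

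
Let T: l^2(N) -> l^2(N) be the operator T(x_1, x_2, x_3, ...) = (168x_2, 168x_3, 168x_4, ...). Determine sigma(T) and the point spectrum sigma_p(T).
sigma(T) = closed disk {z in C : |z| ≤ 168}; sigma_p(T) = open disk {z in C : |z| < 168}

Note T = 168·V where V is the unit left shift (V x)_k = x_{k+1}; so sigma(T) = 168·sigma(V) and ||T|| = 168||V||. ||T x||^2 = 28224sum_{k≥2} |x_k|^2 ≤ 28224||x||^2, with equality on {x : x_1 = 0}, so ||T|| = 168. For any lambda with |lambda| < 168, set r = lambda/168 (|r| < 1); the vector x = (1, r, r^2, ...) is in l^2 and satisfies T x = 168(r, r^2, ...) = lambda x, so lambda is an eigenvalue. On the boundary |lambda| = 168 the geometric series diverges, so no l^2 eigenvector exists, but these lambda lie in the approximate point spectrum. Hence sigma(T) is the closed disk of radius 168 and sigma_p(T) is the open disk.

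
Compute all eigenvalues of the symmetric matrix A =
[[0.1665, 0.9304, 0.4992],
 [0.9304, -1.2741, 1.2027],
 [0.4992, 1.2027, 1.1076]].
sigma(A) ≈ {-2, 0, 2}

A is real symmetric, so its spectrum consists of real eigenvalues. Expanding the characteristic polynomial of the displayed matrix gives
  det(λ I - A) = p(λ) = λ^3 + (0)λ^2 + (-4)λ + (0).
Solving p(λ) = 0 yields eigenvalues ≈ -2, 0, 2. (A is shown rounded to 4 decimals, so these recover the underlying integer eigenvalues to within that precision.)
Verification: the trace of A = 0 equals the sum of eigenvalues 0, and det(A) ≈ 0.0001 matches the eigenvalue product 0.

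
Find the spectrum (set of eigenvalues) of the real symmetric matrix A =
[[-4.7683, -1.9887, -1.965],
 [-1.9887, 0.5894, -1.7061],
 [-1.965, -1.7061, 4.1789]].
sigma(A) ≈ {-6, 1, 5}

A is real symmetric, so its spectrum consists of real eigenvalues. Expanding the characteristic polynomial of the displayed matrix gives
  det(λ I - A) = p(λ) = λ^3 + (0)λ^2 + (-31)λ + (30.0023).
Solving p(λ) = 0 yields eigenvalues ≈ -6, 1, 5. (A is shown rounded to 4 decimals, so these recover the underlying integer eigenvalues to within that precision.)
Verification: the trace of A = 0 equals the sum of eigenvalues 0, and det(A) ≈ -30.0023 matches the eigenvalue product -30.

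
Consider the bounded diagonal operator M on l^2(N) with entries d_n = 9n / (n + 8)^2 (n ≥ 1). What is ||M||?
||M|| = 9/32 (attained at n = 8)

For M diagonal, ||M|| = sup_n |d_n|. Treat f(x) = 9x / (x + 8)^2 for real x > 0. By the quotient rule, f'(x) = 9(8 - x)/(x + 8)^3, which is positive for x < 8 and negative for x > 8. So f has a unique maximum at x = 8, and since 8 is a positive integer, the supremum over n ≥ 1 is attained at n = 8: d_8 = 9·8/(8 + 8)^2 = 9·8/256 = 9/32. Hence ||M|| = 9/32.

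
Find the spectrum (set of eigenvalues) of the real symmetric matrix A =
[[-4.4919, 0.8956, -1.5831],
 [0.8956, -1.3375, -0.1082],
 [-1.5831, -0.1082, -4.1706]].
sigma(A) ≈ {-6, -3, -1}

A is real symmetric, so its spectrum consists of real eigenvalues. Expanding the characteristic polynomial of the displayed matrix gives
  det(λ I - A) = p(λ) = λ^3 + (10)λ^2 + (27)λ + (18).
Solving p(λ) = 0 yields eigenvalues ≈ -6, -3, -1. (A is shown rounded to 4 decimals, so these recover the underlying integer eigenvalues to within that precision.)
Verification: the trace of A = -10 equals the sum of eigenvalues -10, and det(A) ≈ -17.9999 matches the eigenvalue product -18.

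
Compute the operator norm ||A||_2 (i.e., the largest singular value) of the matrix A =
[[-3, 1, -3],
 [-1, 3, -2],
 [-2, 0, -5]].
||A||_2 ≈ 7.2735 (= sqrt(largest eigenvalue of A^T A))

||A||_2 = sigma_max(A) = sqrt(lambda_max(A^T A)). Form the symmetric matrix M = A^T A =
[[14, -6, 21],
 [-6, 10, -9],
 [21, -9, 38]].
Its characteristic polynomial (trace, sum of principal 2x2 minors, determinant of M give the coefficients) is
  p(λ) = det(λ I - M) = λ^3 - 62λ^2 + 494λ - 676.
No integer candidate from the rational root theorem (±divisors of 676) is a root, so the roots are irrational. The cubic discriminant is Δ = 171763488 > 0, so there are three distinct real roots. p(1) = -243 and p(2) = 72 have opposite signs, so a root lies in (1, 2); Newton's method refines it to λ ≈ 1.7361. p(7) = 87 and p(8) = -180 have opposite signs, so a root lies in (7, 8); Newton's method refines it to λ ≈ 7.3601. p(52) = -2028 and p(53) = 225 have opposite signs, so a root lies in (52, 53); Newton's method refines it to λ ≈ 52.9038. Check (Vieta): the three roots sum to 62, matching tr M = 62.
So the eigenvalues of A^T A are ≈ 1.7361, 7.3601, 52.9038 (all ≥ 0, as they must be for A^T A). The largest is λ_max ≈ 52.9038, hence ||A||_2 = sqrt(λ_max) ≈ 7.2735.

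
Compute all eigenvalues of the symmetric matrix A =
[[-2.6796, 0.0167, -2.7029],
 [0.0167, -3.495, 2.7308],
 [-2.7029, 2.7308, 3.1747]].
sigma(A) ≈ {-5, -3, 5}

A is real symmetric, so its spectrum consists of real eigenvalues. Expanding the characteristic polynomial of the displayed matrix gives
  det(λ I - A) = p(λ) = λ^3 + (3)λ^2 + (-25)λ + (-75).
Solving p(λ) = 0 yields eigenvalues ≈ -5, -3, 5. (A is shown rounded to 4 decimals, so these recover the underlying integer eigenvalues to within that precision.)
Verification: the trace of A = -3 equals the sum of eigenvalues -3, and det(A) ≈ 75.0001 matches the eigenvalue product 75.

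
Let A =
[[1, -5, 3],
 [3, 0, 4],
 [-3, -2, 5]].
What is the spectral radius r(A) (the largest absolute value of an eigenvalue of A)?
r(A) ≈ 5.4335

The eigenvalues of A are the roots of its characteristic polynomial. With M = A (coefficients from the trace, the sum of principal 2x2 minors, and det A):
  p(λ) = det(λ I - M) = λ^3 - 6λ^2 + 37λ - 125.
No integer candidate from the rational root theorem (±divisors of 125) is a root, so the roots are irrational. The cubic discriminant is Δ = -183703 < 0, so there is one real root and a complex-conjugate pair. p(4) = -9 and p(5) = 35 have opposite signs, so a root lies in (4, 5); Newton's method refines it to λ ≈ 4.234. Dividing out (λ - (4.234)) leaves approximately λ^2 - 1.766λ + 29.5228. For λ^2 - 1.766λ + 29.5228 the discriminant is -114.9725. It is negative, so the remaining roots are the complex-conjugate pair λ ≈ 0.883 ± 5.3613i. Their product equals the constant term, so |λ|^2 ≈ 29.5228 and |λ| ≈ 5.4335.
Thus the eigenvalues (to 4 decimals) are 4.234 (modulus 4.234); 0.883 ± 5.3613i (modulus 5.4335). The spectral radius is the largest modulus: r(A) ≈ 5.4335. (Cross-check: r(A) ≤ ||A||_2 ≈ 8.1622; equality holds whenever A is normal, though it can also hold for some non-normal A.)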